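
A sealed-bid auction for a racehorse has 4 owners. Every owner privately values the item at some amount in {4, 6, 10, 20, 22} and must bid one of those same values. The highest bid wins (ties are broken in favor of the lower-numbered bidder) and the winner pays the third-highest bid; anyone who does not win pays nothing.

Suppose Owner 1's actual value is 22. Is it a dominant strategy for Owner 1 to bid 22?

Check each profile of the others' bids and compare truth against every alternative bid.
Others bid (4, 4, 22): truth gives 18, best alternative gives 0.
Others bid (4, 22, 4): truth gives 18, best alternative gives 0.
Others bid (22, 4, 4): truth gives 18, best alternative gives 0.
Others bid (4, 6, 22): truth gives 16, best alternative gives 0.
Others bid (4, 22, 6): truth gives 16, best alternative gives 0.
Others bid (6, 4, 22): truth gives 16, best alternative gives 0.
(Remaining 119 profiles checked similarly; truth is weakly best in each.)
In every case the truthful bid is at least as good as any alternative, so it is a dominant strategy.

Yes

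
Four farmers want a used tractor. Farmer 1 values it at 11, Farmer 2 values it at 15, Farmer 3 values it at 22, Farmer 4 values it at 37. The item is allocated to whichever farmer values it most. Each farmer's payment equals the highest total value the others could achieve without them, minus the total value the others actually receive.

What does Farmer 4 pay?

22

Farmer 4 has the highest value and receives the item.
Without Farmer 4, the item would go to the next-highest value, 22, so the others could achieve 22.
With Farmer 4 present and winning, the others receive nothing, so their total is 0.
Payment = 22 - 0 = 22.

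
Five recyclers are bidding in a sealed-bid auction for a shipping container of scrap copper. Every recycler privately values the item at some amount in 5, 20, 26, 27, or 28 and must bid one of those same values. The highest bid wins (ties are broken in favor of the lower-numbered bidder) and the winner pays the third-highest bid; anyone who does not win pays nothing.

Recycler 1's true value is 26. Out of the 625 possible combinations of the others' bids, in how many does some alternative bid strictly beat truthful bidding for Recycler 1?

64

Others bid (5, 5, 5, 27): truth gives 0; bid 27 gives 21 > 0. Violating.
Others bid (5, 5, 5, 28): truth gives 0; bid 28 gives 21 > 0. Violating.
Others bid (5, 5, 20, 27): truth gives 0; bid 27 gives 6 > 0. Violating.
Others bid (5, 5, 20, 28): truth gives 0; bid 28 gives 6 > 0. Violating.
Others bid (5, 5, 5, 5): truth gives 21; no alternative beats it.
Others bid (5, 5, 5, 20): truth gives 21; no alternative beats it.
(Checking all 625 profiles: 64 have a profitable deviation, 561 do not.)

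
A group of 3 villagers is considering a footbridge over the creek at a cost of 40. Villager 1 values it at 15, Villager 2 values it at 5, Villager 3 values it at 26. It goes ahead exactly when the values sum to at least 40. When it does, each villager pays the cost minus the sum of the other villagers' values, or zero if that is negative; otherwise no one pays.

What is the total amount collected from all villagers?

29

Total value 46 ≥ cost 40, so it is built.
Villager 1: others sum to 31; max(0, 40 - 31) = 9.
Villager 2: others sum to 41; max(0, 40 - 41) = 0.
Villager 3: others sum to 20; max(0, 40 - 20) = 20.
Total collected = 9 + 0 + 20 = 29.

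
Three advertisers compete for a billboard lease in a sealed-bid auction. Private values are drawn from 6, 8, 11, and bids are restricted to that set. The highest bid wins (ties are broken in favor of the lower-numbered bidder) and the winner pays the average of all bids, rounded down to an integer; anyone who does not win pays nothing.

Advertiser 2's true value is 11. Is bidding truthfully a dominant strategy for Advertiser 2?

Consider the case where Advertiser 1 bids 6 and Advertiser 3 bids 6.
Truthful bid 11: wins, pays 7, utility 11 - 7 = 4.
Bid 8 instead: wins, pays 6, utility 11 - 6 = 5.
Since 5 > 4, bidding 8 is strictly better here, so truthful bidding is not dominant.

No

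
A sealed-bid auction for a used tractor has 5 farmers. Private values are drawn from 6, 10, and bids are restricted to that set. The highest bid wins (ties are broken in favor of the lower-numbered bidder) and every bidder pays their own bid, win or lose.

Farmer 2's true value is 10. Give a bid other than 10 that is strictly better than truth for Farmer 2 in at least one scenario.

Suppose Farmer 1 bids 10, Farmer 3 bids 6, Farmer 4 bids 6 and Farmer 5 bids 6.
Bid 10: loses but pays 10, utility -10.
Bid 6: loses but pays 6, utility -6.
So bidding 6 beats truth here (-6 > -10).

6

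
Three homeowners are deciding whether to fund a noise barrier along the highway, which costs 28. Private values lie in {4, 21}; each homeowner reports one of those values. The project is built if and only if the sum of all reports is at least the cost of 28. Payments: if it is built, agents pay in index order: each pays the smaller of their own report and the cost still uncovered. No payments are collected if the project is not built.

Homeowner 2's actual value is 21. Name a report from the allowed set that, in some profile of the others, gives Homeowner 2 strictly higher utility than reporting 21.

4

Suppose Homeowner 1 reports 4 and Homeowner 3 reports 21.
Report 21: project built, pays 21, utility 21 - 21 = 0.
Report 4: project built, pays 4, utility 21 - 4 = 17.
So reporting 4 beats truth here (17 > 0).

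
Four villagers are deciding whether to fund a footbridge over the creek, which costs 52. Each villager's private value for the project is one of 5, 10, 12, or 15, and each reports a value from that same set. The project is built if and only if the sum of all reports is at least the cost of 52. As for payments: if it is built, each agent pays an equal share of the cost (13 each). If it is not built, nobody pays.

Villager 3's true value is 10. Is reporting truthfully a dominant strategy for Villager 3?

Consider the case where Villager 1 reports 12, Villager 2 reports 15 and Villager 4 reports 15.
Truthful report 10: project built, pays 13, utility 10 - 13 = -3.
Report 5 instead: project not built, utility 0.
Since 0 > -3, reporting 5 is strictly better here, so truthful reporting is not dominant.

No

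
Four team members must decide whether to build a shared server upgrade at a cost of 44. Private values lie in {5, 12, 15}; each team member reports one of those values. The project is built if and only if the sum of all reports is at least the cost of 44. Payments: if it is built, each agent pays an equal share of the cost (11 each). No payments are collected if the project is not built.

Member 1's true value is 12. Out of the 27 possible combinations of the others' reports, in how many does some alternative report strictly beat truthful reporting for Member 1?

3

Others report (5, 12, 12): truth gives 0; report 15 gives 1 > 0. Violating.
Others report (12, 5, 12): truth gives 0; report 15 gives 1 > 0. Violating.
Others report (12, 12, 5): truth gives 0; report 15 gives 1 > 0. Violating.
Others report (5, 5, 5): truth gives 0; no alternative beats it.
Others report (5, 5, 12): truth gives 0; no alternative beats it.
(Checking all 27 profiles: 3 have a profitable deviation, 24 do not.)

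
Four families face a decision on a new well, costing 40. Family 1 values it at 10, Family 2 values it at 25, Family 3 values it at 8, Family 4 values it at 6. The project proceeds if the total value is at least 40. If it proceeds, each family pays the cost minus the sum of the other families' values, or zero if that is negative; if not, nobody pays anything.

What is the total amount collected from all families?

Total value 49 ≥ cost 40, so it is built.
Family 1: others sum to 39; max(0, 40 - 39) = 1.
Family 2: others sum to 24; max(0, 40 - 24) = 16.
Family 3: others sum to 41; max(0, 40 - 41) = 0.
Family 4: others sum to 43; max(0, 40 - 43) = 0.
Total collected = 1 + 16 + 0 + 0 = 17.

17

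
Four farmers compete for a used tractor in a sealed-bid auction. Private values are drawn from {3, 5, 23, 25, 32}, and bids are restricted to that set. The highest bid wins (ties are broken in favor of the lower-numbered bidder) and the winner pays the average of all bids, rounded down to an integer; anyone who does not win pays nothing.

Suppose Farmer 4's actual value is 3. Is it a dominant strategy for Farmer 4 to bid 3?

Yes

Check each profile of the others' bids and compare truth against every alternative bid.
Others bid (3, 3, 3): truth gives 0, best alternative gives 0.
Others bid (3, 3, 5): truth gives 0, best alternative gives 0.
Others bid (3, 3, 23): truth gives 0, best alternative gives 0.
Others bid (3, 3, 25): truth gives 0, best alternative gives 0.
Others bid (3, 3, 32): truth gives 0, best alternative gives 0.
Others bid (3, 5, 3): truth gives 0, best alternative gives 0.
(Remaining 119 profiles checked similarly; truth is weakly best in each.)
In every case the truthful bid is at least as good as any alternative, so it is a dominant strategy.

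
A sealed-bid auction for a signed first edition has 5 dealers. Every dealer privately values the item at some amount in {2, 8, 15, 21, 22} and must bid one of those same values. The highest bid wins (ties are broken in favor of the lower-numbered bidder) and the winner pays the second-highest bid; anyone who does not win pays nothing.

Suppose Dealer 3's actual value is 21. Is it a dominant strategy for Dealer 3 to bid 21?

Check each profile of the others' bids and compare truth against every alternative bid.
Others bid (2, 2, 2, 2): truth gives 19, best alternative gives 19.
Others bid (2, 2, 2, 8): truth gives 13, best alternative gives 13.
Others bid (2, 2, 8, 2): truth gives 13, best alternative gives 13.
Others bid (2, 2, 8, 8): truth gives 13, best alternative gives 13.
Others bid (2, 8, 2, 2): truth gives 13, best alternative gives 13.
Others bid (2, 8, 2, 8): truth gives 13, best alternative gives 13.
(Remaining 619 profiles checked similarly; truth is weakly best in each.)
In every case the truthful bid is at least as good as any alternative, so it is a dominant strategy.

Yes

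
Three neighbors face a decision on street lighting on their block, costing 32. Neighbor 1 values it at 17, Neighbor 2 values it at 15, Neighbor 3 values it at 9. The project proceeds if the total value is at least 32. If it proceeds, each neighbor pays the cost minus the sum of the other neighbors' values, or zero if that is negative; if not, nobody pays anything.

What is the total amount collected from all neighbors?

Total value 41 ≥ cost 32, so it is built.
Neighbor 1: others sum to 24; max(0, 32 - 24) = 8.
Neighbor 2: others sum to 26; max(0, 32 - 26) = 6.
Neighbor 3: others sum to 32; max(0, 32 - 32) = 0.
Total collected = 8 + 6 + 0 = 14.

14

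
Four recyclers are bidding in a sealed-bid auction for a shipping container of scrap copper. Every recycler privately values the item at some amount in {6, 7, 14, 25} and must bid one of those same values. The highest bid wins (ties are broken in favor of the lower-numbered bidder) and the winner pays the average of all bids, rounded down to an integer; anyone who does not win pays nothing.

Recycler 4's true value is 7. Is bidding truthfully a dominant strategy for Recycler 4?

Yes

Check each profile of the others' bids and compare truth against every alternative bid.
Others bid (6, 6, 6): truth gives 1, best alternative gives 0.
Others bid (6, 6, 7): truth gives 0, best alternative gives 0.
Others bid (6, 6, 14): truth gives 0, best alternative gives 0.
Others bid (6, 6, 25): truth gives 0, best alternative gives 0.
Others bid (6, 7, 6): truth gives 0, best alternative gives 0.
Others bid (6, 7, 7): truth gives 0, best alternative gives 0.
(Remaining 58 profiles checked similarly; truth is weakly best in each.)
In every case the truthful bid is at least as good as any alternative, so it is a dominant strategy.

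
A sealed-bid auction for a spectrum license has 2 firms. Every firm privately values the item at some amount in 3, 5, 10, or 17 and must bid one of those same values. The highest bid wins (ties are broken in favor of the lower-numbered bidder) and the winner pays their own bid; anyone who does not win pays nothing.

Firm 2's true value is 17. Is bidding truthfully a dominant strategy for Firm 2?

No

Consider the case where Firm 1 bids 3.
Truthful bid 17: wins, pays 17, utility 17 - 17 = 0.
Bid 5 instead: wins, pays 5, utility 17 - 5 = 12.
Since 12 > 0, bidding 5 is strictly better here, so truthful bidding is not dominant.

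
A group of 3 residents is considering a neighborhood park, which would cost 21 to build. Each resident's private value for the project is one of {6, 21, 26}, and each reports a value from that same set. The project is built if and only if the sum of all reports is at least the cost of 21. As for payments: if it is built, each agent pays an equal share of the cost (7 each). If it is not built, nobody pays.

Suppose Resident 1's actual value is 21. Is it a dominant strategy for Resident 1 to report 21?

Check each profile of the others' reports and compare truth against every alternative report.
Others report (6, 6): truth gives 14, best alternative gives 14.
Others report (6, 21): truth gives 14, best alternative gives 14.
Others report (6, 26): truth gives 14, best alternative gives 14.
Others report (21, 6): truth gives 14, best alternative gives 14.
Others report (21, 21): truth gives 14, best alternative gives 14.
Others report (21, 26): truth gives 14, best alternative gives 14.
(Remaining 3 profiles checked similarly; truth is weakly best in each.)
In every case the truthful report is at least as good as any alternative, so it is a dominant strategy.

Yes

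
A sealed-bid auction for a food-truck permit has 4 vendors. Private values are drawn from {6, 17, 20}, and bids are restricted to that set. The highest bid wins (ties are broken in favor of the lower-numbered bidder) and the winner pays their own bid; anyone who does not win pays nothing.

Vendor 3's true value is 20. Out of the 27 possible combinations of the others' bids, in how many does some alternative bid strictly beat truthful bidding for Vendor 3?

2

Others bid (6, 6, 6): truth gives 0; bid 17 gives 3 > 0. Violating.
Others bid (6, 6, 17): truth gives 0; bid 17 gives 3 > 0. Violating.
Others bid (6, 6, 20): truth gives 0; no alternative beats it.
Others bid (6, 17, 6): truth gives 0; no alternative beats it.
(Checking all 27 profiles: 2 have a profitable deviation, 25 do not.)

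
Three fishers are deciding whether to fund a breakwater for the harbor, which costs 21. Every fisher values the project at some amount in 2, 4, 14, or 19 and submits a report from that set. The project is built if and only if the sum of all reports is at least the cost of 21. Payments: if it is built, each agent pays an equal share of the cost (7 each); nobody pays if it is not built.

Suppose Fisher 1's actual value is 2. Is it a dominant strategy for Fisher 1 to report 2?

Check each profile of the others' reports and compare truth against every alternative report.
Others report (4, 14): truth gives 0, best alternative gives -5.
Others report (14, 4): truth gives 0, best alternative gives -5.
Others report (2, 19): truth gives -5, best alternative gives -5.
Others report (4, 19): truth gives -5, best alternative gives -5.
Others report (14, 14): truth gives -5, best alternative gives -5.
Others report (14, 19): truth gives -5, best alternative gives -5.
(Remaining 10 profiles checked similarly; truth is weakly best in each.)
In every case the truthful report is at least as good as any alternative, so it is a dominant strategy.

Yes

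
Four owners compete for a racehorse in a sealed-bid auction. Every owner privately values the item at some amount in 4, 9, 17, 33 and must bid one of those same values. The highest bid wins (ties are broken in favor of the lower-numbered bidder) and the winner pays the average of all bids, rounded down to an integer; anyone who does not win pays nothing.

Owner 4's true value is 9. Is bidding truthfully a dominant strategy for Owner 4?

No

Consider the case where Owner 1 bids 4, Owner 2 bids 4 and Owner 3 bids 9.
Truthful bid 9: loses, pays 0, utility 0.
Bid 17 instead: wins, pays 8, utility 9 - 8 = 1.
Since 1 > 0, bidding 17 is strictly better here, so truthful bidding is not dominant.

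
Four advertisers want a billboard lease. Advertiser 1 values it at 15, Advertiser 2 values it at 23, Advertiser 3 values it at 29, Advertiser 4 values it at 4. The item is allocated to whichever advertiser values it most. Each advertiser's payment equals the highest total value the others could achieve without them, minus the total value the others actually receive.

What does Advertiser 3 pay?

23

Advertiser 3 has the highest value and receives the item.
Without Advertiser 3, the item would go to the next-highest value, 23, so the others could achieve 23.
With Advertiser 3 present and winning, the others receive nothing, so their total is 0.
Payment = 23 - 0 = 23.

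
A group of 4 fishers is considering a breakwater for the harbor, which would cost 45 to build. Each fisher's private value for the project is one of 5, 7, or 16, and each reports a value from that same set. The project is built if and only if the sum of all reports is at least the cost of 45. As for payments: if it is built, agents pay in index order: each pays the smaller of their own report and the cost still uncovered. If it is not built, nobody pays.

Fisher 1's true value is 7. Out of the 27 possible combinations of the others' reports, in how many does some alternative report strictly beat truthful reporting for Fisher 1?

1

Others report (16, 16, 16): truth gives 0; report 5 gives 2 > 0. Violating.
Others report (5, 5, 5): truth gives 0; no alternative beats it.
Others report (5, 5, 7): truth gives 0; no alternative beats it.
(Checking all 27 profiles: 1 has a profitable deviation, 26 do not.)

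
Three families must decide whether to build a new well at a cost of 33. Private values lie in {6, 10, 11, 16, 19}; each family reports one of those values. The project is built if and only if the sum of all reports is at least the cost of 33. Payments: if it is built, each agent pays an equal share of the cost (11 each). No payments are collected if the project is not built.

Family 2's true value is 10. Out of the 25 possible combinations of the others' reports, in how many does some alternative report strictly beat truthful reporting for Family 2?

4

Others report (6, 19): truth gives -1; report 6 gives 0 > -1. Violating.
Others report (10, 16): truth gives -1; report 6 gives 0 > -1. Violating.
Others report (16, 10): truth gives -1; report 6 gives 0 > -1. Violating.
Others report (19, 6): truth gives -1; report 6 gives 0 > -1. Violating.
Others report (6, 6): truth gives 0; no alternative beats it.
Others report (6, 10): truth gives 0; no alternative beats it.
(Checking all 25 profiles: 4 have a profitable deviation, 21 do not.)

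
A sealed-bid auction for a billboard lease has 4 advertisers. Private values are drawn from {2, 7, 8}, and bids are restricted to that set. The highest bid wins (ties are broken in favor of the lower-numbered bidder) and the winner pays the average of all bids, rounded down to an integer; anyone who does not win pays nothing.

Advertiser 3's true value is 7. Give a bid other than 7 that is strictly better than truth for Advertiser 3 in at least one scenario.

Suppose Advertiser 1 bids 2, Advertiser 2 bids 2 and Advertiser 4 bids 8.
Bid 7: loses, pays 0, utility 0.
Bid 8: wins, pays 5, utility 7 - 5 = 2.
So bidding 8 beats truth here (2 > 0).

8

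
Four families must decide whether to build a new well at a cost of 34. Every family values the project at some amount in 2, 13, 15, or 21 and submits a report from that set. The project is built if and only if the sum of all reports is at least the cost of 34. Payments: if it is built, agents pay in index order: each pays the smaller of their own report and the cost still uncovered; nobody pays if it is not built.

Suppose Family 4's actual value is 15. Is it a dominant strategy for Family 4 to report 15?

Check each profile of the others' reports and compare truth against every alternative report.
Others report (2, 13, 21): truth gives 15, best alternative gives 15.
Others report (2, 15, 21): truth gives 15, best alternative gives 15.
Others report (2, 21, 13): truth gives 15, best alternative gives 15.
Others report (2, 21, 15): truth gives 15, best alternative gives 15.
Others report (2, 21, 21): truth gives 15, best alternative gives 15.
Others report (13, 2, 21): truth gives 15, best alternative gives 15.
(Remaining 58 profiles checked similarly; truth is weakly best in each.)
In every case the truthful report is at least as good as any alternative, so it is a dominant strategy.

Yes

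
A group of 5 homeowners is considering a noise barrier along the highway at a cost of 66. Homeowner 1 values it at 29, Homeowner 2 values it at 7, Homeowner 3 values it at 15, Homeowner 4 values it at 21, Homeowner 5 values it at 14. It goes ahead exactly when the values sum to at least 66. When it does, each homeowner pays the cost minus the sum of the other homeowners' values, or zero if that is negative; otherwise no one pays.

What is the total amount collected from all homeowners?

10

Total value 86 ≥ cost 66, so it is built.
Homeowner 1: others sum to 57; max(0, 66 - 57) = 9.
Homeowner 2: others sum to 79; max(0, 66 - 79) = 0.
Homeowner 3: others sum to 71; max(0, 66 - 71) = 0.
Homeowner 4: others sum to 65; max(0, 66 - 65) = 1.
Homeowner 5: others sum to 72; max(0, 66 - 72) = 0.
Total collected = 9 + 0 + 0 + 1 + 0 = 10.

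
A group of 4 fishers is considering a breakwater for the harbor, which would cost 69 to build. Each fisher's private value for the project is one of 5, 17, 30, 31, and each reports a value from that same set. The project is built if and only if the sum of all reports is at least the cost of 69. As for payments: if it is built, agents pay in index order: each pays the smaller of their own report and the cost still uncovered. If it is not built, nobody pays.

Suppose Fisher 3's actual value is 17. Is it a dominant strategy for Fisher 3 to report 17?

Consider the case where Fisher 1 reports 5, Fisher 2 reports 30 and Fisher 4 reports 30.
Truthful report 17: project built, pays 17, utility 17 - 17 = 0.
Report 5 instead: project built, pays 5, utility 17 - 5 = 12.
Since 12 > 0, reporting 5 is strictly better here, so truthful reporting is not dominant.

No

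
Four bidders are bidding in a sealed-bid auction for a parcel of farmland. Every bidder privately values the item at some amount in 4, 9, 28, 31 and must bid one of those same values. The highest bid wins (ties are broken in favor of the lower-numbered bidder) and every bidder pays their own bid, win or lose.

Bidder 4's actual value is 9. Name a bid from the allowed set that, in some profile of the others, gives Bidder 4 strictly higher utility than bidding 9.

4

Suppose Bidder 1 bids 4, Bidder 2 bids 4 and Bidder 3 bids 9.
Bid 9: loses but pays 9, utility -9.
Bid 4: loses but pays 4, utility -4.
So bidding 4 beats truth here (-4 > -9).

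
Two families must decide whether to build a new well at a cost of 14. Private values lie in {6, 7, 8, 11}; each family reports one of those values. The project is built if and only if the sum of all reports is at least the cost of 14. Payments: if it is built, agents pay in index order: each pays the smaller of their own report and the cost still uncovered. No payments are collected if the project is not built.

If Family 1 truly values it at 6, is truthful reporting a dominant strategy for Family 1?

Yes

Check each profile of the others' reports and compare truth against every alternative report.
Others report (7): truth gives 0, best alternative gives -1.
Others report (8): truth gives 0, best alternative gives -1.
Others report (11): truth gives 0, best alternative gives -1.
Others report (6): truth gives 0, best alternative gives 0.
In every case the truthful report is at least as good as any alternative, so it is a dominant strategy.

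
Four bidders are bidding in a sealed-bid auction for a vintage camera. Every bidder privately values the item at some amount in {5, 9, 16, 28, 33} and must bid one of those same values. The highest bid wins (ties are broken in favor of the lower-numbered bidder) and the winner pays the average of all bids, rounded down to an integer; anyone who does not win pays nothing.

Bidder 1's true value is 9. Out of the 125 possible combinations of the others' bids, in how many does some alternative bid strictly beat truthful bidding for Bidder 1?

1

Others bid (5, 5, 5): truth gives 3; bid 5 gives 4 > 3. Violating.
Others bid (5, 5, 9): truth gives 2; no alternative beats it.
Others bid (5, 5, 16): truth gives 0; no alternative beats it.
(Checking all 125 profiles: 1 has a profitable deviation, 124 do not.)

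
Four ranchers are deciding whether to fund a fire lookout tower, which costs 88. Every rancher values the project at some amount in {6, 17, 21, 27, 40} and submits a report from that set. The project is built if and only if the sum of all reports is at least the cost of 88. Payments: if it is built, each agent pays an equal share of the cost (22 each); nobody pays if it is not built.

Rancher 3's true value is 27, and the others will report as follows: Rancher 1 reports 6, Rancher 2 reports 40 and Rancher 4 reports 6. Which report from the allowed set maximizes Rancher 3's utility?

Report 6: project not built, utility 0.
Report 17: project not built, utility 0.
Report 21: project not built, utility 0.
Report 27: project not built, utility 0.
Report 40: project built, pays 22, utility 27 - 22 = 5.
The best choice is 40 with utility 5.

40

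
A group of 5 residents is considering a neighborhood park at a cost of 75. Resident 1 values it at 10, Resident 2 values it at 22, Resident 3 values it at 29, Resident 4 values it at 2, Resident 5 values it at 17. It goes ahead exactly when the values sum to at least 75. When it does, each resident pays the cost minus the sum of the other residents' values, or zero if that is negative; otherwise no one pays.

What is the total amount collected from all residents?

58

Total value 80 ≥ cost 75, so it is built.
Resident 1: others sum to 70; max(0, 75 - 70) = 5.
Resident 2: others sum to 58; max(0, 75 - 58) = 17.
Resident 3: others sum to 51; max(0, 75 - 51) = 24.
Resident 4: others sum to 78; max(0, 75 - 78) = 0.
Resident 5: others sum to 63; max(0, 75 - 63) = 12.
Total collected = 5 + 17 + 24 + 0 + 12 = 58.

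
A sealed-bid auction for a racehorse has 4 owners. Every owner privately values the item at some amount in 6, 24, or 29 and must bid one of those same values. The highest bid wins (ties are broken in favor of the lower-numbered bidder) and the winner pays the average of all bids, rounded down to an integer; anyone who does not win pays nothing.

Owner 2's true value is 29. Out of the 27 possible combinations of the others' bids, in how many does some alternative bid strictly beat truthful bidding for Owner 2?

Others bid (6, 6, 6): truth gives 18; bid 24 gives 19 > 18. Violating.
Others bid (6, 6, 24): truth gives 13; bid 24 gives 14 > 13. Violating.
Others bid (6, 24, 6): truth gives 13; bid 24 gives 14 > 13. Violating.
Others bid (6, 24, 24): truth gives 9; bid 24 gives 10 > 9. Violating.
Others bid (6, 6, 29): truth gives 12; no alternative beats it.
Others bid (6, 24, 29): truth gives 7; no alternative beats it.
(Checking all 27 profiles: 4 have a profitable deviation, 23 do not.)

4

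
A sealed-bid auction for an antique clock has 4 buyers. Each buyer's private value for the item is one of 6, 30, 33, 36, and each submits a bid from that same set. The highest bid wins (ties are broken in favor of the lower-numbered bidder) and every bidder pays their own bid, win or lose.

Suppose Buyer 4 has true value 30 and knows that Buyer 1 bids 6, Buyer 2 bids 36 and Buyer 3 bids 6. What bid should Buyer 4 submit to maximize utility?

6

Bid 6: loses but pays 6, utility -6.
Bid 30: loses but pays 30, utility -30.
Bid 33: loses but pays 33, utility -33.
Bid 36: loses but pays 36, utility -36.
The best choice is 6 with utility -6.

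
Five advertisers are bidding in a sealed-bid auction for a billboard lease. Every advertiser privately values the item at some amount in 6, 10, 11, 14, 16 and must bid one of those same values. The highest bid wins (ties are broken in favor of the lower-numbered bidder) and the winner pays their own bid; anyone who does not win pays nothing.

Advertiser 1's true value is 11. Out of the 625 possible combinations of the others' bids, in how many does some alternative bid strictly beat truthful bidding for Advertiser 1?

Others bid (6, 6, 6, 6): truth gives 0; bid 6 gives 5 > 0. Violating.
Others bid (6, 6, 6, 10): truth gives 0; bid 10 gives 1 > 0. Violating.
Others bid (6, 6, 10, 6): truth gives 0; bid 10 gives 1 > 0. Violating.
Others bid (6, 6, 10, 10): truth gives 0; bid 10 gives 1 > 0. Violating.
Others bid (6, 6, 6, 11): truth gives 0; no alternative beats it.
Others bid (6, 6, 6, 14): truth gives 0; no alternative beats it.
(Checking all 625 profiles: 16 have a profitable deviation, 609 do not.)

16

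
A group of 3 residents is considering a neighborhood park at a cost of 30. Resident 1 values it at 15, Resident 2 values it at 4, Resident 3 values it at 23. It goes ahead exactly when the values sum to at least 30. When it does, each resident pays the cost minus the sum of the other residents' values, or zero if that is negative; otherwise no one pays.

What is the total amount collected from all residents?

Total value 42 ≥ cost 30, so it is built.
Resident 1: others sum to 27; max(0, 30 - 27) = 3.
Resident 2: others sum to 38; max(0, 30 - 38) = 0.
Resident 3: others sum to 19; max(0, 30 - 19) = 11.
Total collected = 3 + 0 + 11 = 14.

14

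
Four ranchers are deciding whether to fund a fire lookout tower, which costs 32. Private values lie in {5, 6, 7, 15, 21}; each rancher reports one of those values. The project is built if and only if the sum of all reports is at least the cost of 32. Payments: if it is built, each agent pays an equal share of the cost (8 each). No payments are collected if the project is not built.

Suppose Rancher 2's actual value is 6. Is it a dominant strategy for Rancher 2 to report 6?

No

Consider the case where Rancher 1 reports 5, Rancher 3 reports 6 and Rancher 4 reports 15.
Truthful report 6: project built, pays 8, utility 6 - 8 = -2.
Report 5 instead: project not built, utility 0.
Since 0 > -2, reporting 5 is strictly better here, so truthful reporting is not dominant.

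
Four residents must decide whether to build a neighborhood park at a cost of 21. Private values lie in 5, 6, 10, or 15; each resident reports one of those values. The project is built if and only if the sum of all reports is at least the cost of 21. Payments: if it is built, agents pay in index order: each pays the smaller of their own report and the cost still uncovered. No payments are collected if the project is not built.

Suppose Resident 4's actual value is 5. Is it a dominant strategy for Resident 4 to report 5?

Yes

Check each profile of the others' reports and compare truth against every alternative report.
Others report (5, 5, 5): truth gives 0, best alternative gives -1.
Others report (5, 5, 15): truth gives 5, best alternative gives 5.
Others report (5, 6, 10): truth gives 5, best alternative gives 5.
Others report (5, 6, 15): truth gives 5, best alternative gives 5.
Others report (5, 10, 6): truth gives 5, best alternative gives 5.
Others report (5, 10, 10): truth gives 5, best alternative gives 5.
(Remaining 58 profiles checked similarly; truth is weakly best in each.)
In every case the truthful report is at least as good as any alternative, so it is a dominant strategy.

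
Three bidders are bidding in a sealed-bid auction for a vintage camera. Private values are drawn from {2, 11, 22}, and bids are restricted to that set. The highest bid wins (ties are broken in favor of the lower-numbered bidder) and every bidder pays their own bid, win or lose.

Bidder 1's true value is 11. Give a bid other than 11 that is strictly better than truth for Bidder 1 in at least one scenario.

2

Suppose Bidder 2 bids 2 and Bidder 3 bids 2.
Bid 11: wins, pays 11, utility 11 - 11 = 0.
Bid 2: wins, pays 2, utility 11 - 2 = 9.
So bidding 2 beats truth here (9 > 0).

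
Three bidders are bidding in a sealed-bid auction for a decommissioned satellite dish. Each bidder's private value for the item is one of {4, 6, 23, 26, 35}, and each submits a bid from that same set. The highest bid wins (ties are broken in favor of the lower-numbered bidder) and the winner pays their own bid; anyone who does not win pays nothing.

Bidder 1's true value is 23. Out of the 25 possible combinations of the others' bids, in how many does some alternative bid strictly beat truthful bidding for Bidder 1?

Others bid (4, 4): truth gives 0; bid 4 gives 19 > 0. Violating.
Others bid (4, 6): truth gives 0; bid 6 gives 17 > 0. Violating.
Others bid (6, 4): truth gives 0; bid 6 gives 17 > 0. Violating.
Others bid (6, 6): truth gives 0; bid 6 gives 17 > 0. Violating.
Others bid (4, 23): truth gives 0; no alternative beats it.
Others bid (4, 26): truth gives 0; no alternative beats it.
(Checking all 25 profiles: 4 have a profitable deviation, 21 do not.)

4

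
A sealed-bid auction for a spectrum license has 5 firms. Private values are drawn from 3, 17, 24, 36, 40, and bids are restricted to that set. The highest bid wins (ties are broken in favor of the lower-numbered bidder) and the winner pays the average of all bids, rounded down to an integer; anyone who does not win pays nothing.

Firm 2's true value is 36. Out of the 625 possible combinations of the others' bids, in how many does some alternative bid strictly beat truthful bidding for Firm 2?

347

Others bid (3, 3, 3, 3): truth gives 27; bid 17 gives 31 > 27. Violating.
Others bid (3, 3, 3, 17): truth gives 24; bid 17 gives 28 > 24. Violating.
Others bid (3, 3, 3, 24): truth gives 23; bid 24 gives 25 > 23. Violating.
Others bid (3, 3, 3, 40): truth gives 0; bid 40 gives 19 > 0. Violating.
Others bid (3, 3, 3, 36): truth gives 20; no alternative beats it.
Others bid (3, 3, 17, 36): truth gives 17; no alternative beats it.
(Checking all 625 profiles: 347 have a profitable deviation, 278 do not.)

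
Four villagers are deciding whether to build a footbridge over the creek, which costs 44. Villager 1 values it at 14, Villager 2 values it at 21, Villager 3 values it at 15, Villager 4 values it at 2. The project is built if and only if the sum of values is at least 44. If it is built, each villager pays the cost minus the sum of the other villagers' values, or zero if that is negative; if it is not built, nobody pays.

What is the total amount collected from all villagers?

Total value 52 ≥ cost 44, so it is built.
Villager 1: others sum to 38; max(0, 44 - 38) = 6.
Villager 2: others sum to 31; max(0, 44 - 31) = 13.
Villager 3: others sum to 37; max(0, 44 - 37) = 7.
Villager 4: others sum to 50; max(0, 44 - 50) = 0.
Total collected = 6 + 13 + 7 + 0 = 26.

26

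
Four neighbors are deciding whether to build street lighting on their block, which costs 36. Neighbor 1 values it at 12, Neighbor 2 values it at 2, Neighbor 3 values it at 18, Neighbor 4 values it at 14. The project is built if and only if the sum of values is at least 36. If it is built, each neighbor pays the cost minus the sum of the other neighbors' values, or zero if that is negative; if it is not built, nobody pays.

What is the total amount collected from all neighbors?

14

Total value 46 ≥ cost 36, so it is built.
Neighbor 1: others sum to 34; max(0, 36 - 34) = 2.
Neighbor 2: others sum to 44; max(0, 36 - 44) = 0.
Neighbor 3: others sum to 28; max(0, 36 - 28) = 8.
Neighbor 4: others sum to 32; max(0, 36 - 32) = 4.
Total collected = 2 + 0 + 8 + 4 = 14.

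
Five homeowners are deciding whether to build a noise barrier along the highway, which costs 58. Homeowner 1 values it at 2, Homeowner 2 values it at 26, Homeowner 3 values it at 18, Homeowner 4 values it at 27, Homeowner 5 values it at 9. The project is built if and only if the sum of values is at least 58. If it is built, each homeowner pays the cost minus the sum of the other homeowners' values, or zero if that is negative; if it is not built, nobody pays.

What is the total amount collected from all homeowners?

Total value 82 ≥ cost 58, so it is built.
Homeowner 1: others sum to 80; max(0, 58 - 80) = 0.
Homeowner 2: others sum to 56; max(0, 58 - 56) = 2.
Homeowner 3: others sum to 64; max(0, 58 - 64) = 0.
Homeowner 4: others sum to 55; max(0, 58 - 55) = 3.
Homeowner 5: others sum to 73; max(0, 58 - 73) = 0.
Total collected = 0 + 2 + 0 + 3 + 0 = 5.

5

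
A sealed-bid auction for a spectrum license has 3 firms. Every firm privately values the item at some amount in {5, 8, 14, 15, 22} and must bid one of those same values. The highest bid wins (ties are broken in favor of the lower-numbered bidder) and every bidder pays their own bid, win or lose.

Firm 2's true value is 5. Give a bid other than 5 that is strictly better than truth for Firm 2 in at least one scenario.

8

Suppose Firm 1 bids 5 and Firm 3 bids 5.
Bid 5: loses but pays 5, utility -5.
Bid 8: wins, pays 8, utility 5 - 8 = -3.
So bidding 8 beats truth here (-3 > -5).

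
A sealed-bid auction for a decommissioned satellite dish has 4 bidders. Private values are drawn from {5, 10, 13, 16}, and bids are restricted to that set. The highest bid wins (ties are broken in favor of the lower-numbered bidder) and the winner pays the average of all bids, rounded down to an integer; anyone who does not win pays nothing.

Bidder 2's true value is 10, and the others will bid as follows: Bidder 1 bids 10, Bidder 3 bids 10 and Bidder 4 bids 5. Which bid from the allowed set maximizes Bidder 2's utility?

13

Bid 5: loses, pays 0, utility 0.
Bid 10: loses, pays 0, utility 0.
Bid 13: wins, pays 9, utility 10 - 9 = 1.
Bid 16: wins, pays 10, utility 10 - 10 = 0.
The best choice is 13 with utility 1.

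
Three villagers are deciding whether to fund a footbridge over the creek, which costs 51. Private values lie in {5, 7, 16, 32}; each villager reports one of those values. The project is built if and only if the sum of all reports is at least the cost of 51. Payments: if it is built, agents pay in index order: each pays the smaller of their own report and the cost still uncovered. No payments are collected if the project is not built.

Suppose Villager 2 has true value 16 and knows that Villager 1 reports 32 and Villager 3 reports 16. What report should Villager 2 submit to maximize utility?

Report 5: project built, pays 5, utility 16 - 5 = 11.
Report 7: project built, pays 7, utility 16 - 7 = 9.
Report 16: project built, pays 16, utility 16 - 16 = 0.
Report 32: project built, pays 19, utility 16 - 19 = -3.
The best choice is 5 with utility 11.

5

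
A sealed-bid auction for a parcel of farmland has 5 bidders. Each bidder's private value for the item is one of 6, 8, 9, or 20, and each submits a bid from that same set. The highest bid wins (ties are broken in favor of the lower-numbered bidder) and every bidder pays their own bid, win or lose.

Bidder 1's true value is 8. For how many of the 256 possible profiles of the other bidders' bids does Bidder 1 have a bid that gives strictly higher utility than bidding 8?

Others bid (6, 6, 6, 6): truth gives 0; bid 6 gives 2 > 0. Violating.
Others bid (6, 6, 6, 9): truth gives -8; bid 9 gives -1 > -8. Violating.
Others bid (6, 6, 6, 20): truth gives -8; bid 6 gives -6 > -8. Violating.
Others bid (6, 6, 8, 9): truth gives -8; bid 9 gives -1 > -8. Violating.
Others bid (6, 6, 6, 8): truth gives 0; no alternative beats it.
Others bid (6, 6, 8, 6): truth gives 0; no alternative beats it.
(Checking all 256 profiles: 241 have a profitable deviation, 15 do not.)

241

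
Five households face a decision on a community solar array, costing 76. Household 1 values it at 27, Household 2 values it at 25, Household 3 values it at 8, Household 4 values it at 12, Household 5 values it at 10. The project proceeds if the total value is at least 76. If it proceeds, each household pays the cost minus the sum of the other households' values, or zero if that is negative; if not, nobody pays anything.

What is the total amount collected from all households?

52

Total value 82 ≥ cost 76, so it is built.
Household 1: others sum to 55; max(0, 76 - 55) = 21.
Household 2: others sum to 57; max(0, 76 - 57) = 19.
Household 3: others sum to 74; max(0, 76 - 74) = 2.
Household 4: others sum to 70; max(0, 76 - 70) = 6.
Household 5: others sum to 72; max(0, 76 - 72) = 4.
Total collected = 21 + 19 + 2 + 6 + 4 = 52.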